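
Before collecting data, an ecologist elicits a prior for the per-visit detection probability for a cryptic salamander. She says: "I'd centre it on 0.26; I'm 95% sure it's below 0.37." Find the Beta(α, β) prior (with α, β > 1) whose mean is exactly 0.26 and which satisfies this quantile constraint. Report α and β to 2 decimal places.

α ≈ 12.18, β ≈ 34.67

With mean 0.26 fixed, write α = 0.26s, β = 0.74s where s = α+β.
Need P(θ < 0.37) = 0.95 under Beta(0.26s, 0.74s). Normal approximation: (q−m)/√(m(1−m)/s) ≈ z_{0.95} = 1.64, so s ≈ 0.26·0.74·(1.64)²/(0.37−0.26)² = 43.0.
At s = 43.0: P(θ<0.37) ≈ 0.943. Adjusting to match 0.95 gives s ≈ 46.86.
So α = 0.26·46.86 ≈ 12.18, β = 0.74·46.86 ≈ 34.67.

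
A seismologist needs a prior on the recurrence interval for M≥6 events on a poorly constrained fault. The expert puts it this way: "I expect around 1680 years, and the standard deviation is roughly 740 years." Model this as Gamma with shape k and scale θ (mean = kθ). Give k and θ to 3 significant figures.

k ≈ 5.15, θ ≈ 326

For Gamma(k, scale θ): mean = kθ, variance = kθ², so CV = 1/√k.
CV = SD/mean = 740/1680 = 0.4405, hence k = 1/CV² = 5.15.
Then θ = mean/k = 1680/5.15 = 326.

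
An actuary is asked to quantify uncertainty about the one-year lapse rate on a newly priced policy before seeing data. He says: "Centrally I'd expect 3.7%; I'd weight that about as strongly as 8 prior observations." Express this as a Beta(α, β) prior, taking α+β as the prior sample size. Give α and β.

Under the effective-sample-size interpretation, Beta(α, β) has prior mean α/(α+β) and prior sample size α+β.
So α+β = 8 and α/(α+β) = 0.037, giving α = 0.037·8 = 0.296 and β = 8 − 0.296 = 7.704.

α = 0.296, β = 7.704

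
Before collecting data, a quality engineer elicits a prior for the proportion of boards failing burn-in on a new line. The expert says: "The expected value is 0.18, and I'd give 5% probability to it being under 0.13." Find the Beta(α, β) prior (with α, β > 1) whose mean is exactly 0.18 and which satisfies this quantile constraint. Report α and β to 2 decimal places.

With mean 0.18 fixed, write α = 0.18s, β = 0.82s where s = α+β.
Need P(θ < 0.13) = 0.05 under Beta(0.18s, 0.82s). Normal approximation: (q−m)/√(m(1−m)/s) ≈ z_{0.05} = -1.64, so s ≈ 0.18·0.82·(-1.64)²/(0.13−0.18)² = 159.7.
At s = 159.7: P(θ<0.13) ≈ 0.041. Adjusting to match 0.05 gives s ≈ 143.09.
So α = 0.18·143.09 ≈ 25.76, β = 0.82·143.09 ≈ 117.33.

α ≈ 25.76, β ≈ 117.33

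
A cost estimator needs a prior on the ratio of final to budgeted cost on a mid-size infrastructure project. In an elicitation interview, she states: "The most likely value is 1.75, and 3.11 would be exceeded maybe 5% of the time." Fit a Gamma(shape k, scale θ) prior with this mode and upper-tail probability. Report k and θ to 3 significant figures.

k ≈ 9.43, θ ≈ 0.208

Gamma(k,θ) with k>1 has mode (k−1)θ, so θ = 1.75/(k−1).
Need P(X < 3.11) = 0.95 with θ tied to k this way. Start at k = 2, θ = 1.75: P(X<3.11) ≈ 0.530.
Too low — raise k to concentrate. Iterating converges to k ≈ 9.43.
Then θ = 1.75/(9.43−1) ≈ 0.208.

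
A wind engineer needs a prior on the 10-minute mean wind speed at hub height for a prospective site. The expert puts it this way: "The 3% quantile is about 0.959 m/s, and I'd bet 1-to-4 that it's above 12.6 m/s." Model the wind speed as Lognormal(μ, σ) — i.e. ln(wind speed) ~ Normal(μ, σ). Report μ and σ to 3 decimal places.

μ ≈ 1.737, σ ≈ 0.946

If T ~ Lognormal(μ,σ) then ln T ~ Normal(μ,σ), so the p-quantile of ln T is μ + z_p·σ.
ln(0.959) = -0.04186 and ln(12.6) = 2.534; z_{0.03} = -1.881, z_{0.8} = 0.8416.
σ = (2.534 − -0.04186)/(0.8416 − (-1.881)) = 0.946.
μ = -0.04186 − (-1.881)·0.946 = 1.737.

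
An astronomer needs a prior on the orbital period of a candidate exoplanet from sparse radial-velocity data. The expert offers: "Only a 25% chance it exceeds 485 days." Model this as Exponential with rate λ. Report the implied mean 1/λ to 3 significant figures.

P(T > 485.0) = e^(−λ·485.0) = 0.25, so λ = −ln(0.25)/485.0 = 0.00286.
Mean = 1/λ = 350 days.

mean ≈ 350 days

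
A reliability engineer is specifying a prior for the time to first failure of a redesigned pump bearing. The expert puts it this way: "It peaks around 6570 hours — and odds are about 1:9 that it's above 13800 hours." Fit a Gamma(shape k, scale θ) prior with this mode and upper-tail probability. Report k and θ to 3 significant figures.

Gamma(k,θ) with k>1 has mode (k−1)θ, so θ = 6570/(k−1).
Need P(X < 13800) = 0.9 with θ tied to k this way. Start at k = 2, θ = 6570: P(X<13800) ≈ 0.621.
Too low — raise k to concentrate. Iterating converges to k ≈ 4.49.
Then θ = 6570/(4.49−1) ≈ 1880.

k ≈ 4.49, θ ≈ 1880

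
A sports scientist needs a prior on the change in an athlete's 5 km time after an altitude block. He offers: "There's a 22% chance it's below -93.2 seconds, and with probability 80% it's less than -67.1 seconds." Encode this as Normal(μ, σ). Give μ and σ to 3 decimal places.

μ = -80.711, σ = 16.173

The p-quantile of Normal(μ,σ) is μ + z_p·σ, with z_{0.22} = -0.7722 and z_{0.8} = 0.8416.
Eliminate σ: μ = (z₂·x₁ − z₁·x₂)/(z₂ − z₁) = (0.8416·-93.2 − (-0.7722)·-67.1)/1.614 = -80.711.
Then σ = (x₂ − x₁)/(z₂ − z₁) = (-67.1 − -93.2)/1.614 = 16.173.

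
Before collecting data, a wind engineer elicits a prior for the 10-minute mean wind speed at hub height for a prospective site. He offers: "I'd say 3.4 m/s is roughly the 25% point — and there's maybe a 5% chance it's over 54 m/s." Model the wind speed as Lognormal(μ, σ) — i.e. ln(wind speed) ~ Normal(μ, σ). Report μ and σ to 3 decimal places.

If T ~ Lognormal(μ,σ) then ln T ~ Normal(μ,σ), so the p-quantile of ln T is μ + z_p·σ.
ln(3.4) = 1.224 and ln(54) = 3.989; z_{0.25} = -0.6745, z_{0.95} = 1.645.
σ = (3.989 − 1.224)/(1.645 − (-0.6745)) = 1.192.
μ = 1.224 − (-0.6745)·1.192 = 2.028.

μ ≈ 2.028, σ ≈ 1.192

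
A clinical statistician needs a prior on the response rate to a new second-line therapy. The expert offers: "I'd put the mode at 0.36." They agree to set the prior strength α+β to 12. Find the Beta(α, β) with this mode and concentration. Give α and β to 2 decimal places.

α = 4.60, β = 7.40

For α,β > 1 the Beta mode is (α−1)/(α+β−2). With α+β = 12, the mode is (α−1)/10.
Set (α−1)/10 = 0.36 → α = 1 + 0.36·10 = 4.60.
β = 12 − α = 7.40.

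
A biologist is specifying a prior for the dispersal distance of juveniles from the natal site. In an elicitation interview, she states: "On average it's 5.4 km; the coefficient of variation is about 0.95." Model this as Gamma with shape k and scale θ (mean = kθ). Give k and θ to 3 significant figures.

k ≈ 1.11, θ ≈ 4.87

For Gamma(k, scale θ): mean = kθ, variance = kθ², so CV = 1/√k.
CV = 0.95, hence k = 1/CV² = 1.11.
Then θ = mean/k = 5.4/1.11 = 4.87.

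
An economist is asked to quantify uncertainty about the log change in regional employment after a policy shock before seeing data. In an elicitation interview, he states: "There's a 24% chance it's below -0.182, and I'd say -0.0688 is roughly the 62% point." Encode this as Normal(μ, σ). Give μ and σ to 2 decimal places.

μ = -0.10, σ = 0.11

For Normal(μ,σ), the p-quantile is μ + z_p·σ. Here z_{0.24} = -0.7063, z_{0.62} = 0.3055.
So -0.182 = μ − 0.7063σ and -0.0688 = μ + 0.3055σ.
Subtracting: σ = (-0.0688 − -0.182)/(0.3055 − (-0.7063)) = 0.11.
Then μ = -0.182 − (-0.7063)·0.11 = -0.10.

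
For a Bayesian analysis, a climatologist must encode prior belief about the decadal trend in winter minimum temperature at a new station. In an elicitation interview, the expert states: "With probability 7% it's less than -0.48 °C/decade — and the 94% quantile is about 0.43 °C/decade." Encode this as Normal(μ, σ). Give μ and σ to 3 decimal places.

μ = -0.037, σ = 0.300

The p-quantile of Normal(μ,σ) is μ + z_p·σ, with z_{0.07} = -1.476 and z_{0.94} = 1.555.
Eliminate σ: μ = (z₂·x₁ − z₁·x₂)/(z₂ − z₁) = (1.555·-0.48 − (-1.476)·0.43)/3.031 = -0.037.
Then σ = (x₂ − x₁)/(z₂ − z₁) = (0.43 − -0.48)/3.031 = 0.300.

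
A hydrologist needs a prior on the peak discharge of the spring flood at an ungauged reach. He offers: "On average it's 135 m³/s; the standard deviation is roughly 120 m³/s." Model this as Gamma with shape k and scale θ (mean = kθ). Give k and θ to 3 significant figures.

For Gamma(k, scale θ): mean = kθ, variance = kθ², so CV = 1/√k.
CV = SD/mean = 120/135 = 0.8889, hence k = 1/CV² = 1.27.
Then θ = mean/k = 135/1.27 = 107.

k ≈ 1.27, θ ≈ 107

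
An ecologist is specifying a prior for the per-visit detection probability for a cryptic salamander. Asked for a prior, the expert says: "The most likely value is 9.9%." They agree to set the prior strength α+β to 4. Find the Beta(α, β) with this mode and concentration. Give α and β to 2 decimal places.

For α,β > 1 the Beta mode is (α−1)/(α+β−2). With α+β = 4, the mode is (α−1)/2.
Set (α−1)/2 = 0.099 → α = 1 + 0.099·2 = 1.20.
β = 4 − α = 2.80.

α = 1.20, β = 2.80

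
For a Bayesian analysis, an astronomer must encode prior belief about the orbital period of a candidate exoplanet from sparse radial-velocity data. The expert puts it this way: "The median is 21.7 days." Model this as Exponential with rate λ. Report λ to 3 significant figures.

Exponential median = ln 2 / λ, so λ = ln 2 / 21.7 = 0.0319.

λ ≈ 0.0319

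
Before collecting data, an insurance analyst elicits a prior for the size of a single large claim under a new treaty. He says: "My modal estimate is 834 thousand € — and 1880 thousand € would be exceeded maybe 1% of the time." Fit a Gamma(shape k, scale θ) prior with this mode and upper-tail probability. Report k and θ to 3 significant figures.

k ≈ 8.26, θ ≈ 115

Gamma(k,θ) with k>1 has mode (k−1)θ, so θ = 834/(k−1).
Need P(X < 1880) = 0.99 with θ tied to k this way. Start at k = 2, θ = 834: P(X<1880) ≈ 0.658.
Too low — raise k to concentrate. Iterating converges to k ≈ 8.26.
Then θ = 834/(8.26−1) ≈ 115.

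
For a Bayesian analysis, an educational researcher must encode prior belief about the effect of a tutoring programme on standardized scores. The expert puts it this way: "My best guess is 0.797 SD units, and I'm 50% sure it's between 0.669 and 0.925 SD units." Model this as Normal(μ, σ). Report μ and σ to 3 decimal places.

μ = 0.797, σ = 0.190

A symmetric 50% interval runs μ ± z·σ with z = 0.6745.
Half-width = 0.128, so σ = 0.128/0.6745 = 0.190.
μ is the stated best guess, 0.797.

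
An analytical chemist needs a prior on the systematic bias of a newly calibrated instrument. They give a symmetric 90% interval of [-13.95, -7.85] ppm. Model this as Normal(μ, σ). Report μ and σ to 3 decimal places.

μ = -10.900, σ = 1.854

A symmetric 90% interval runs μ ± z·σ with z = 1.645.
Half-width = 3.05, so σ = 3.05/1.645 = 1.854.
μ is the interval midpoint, -10.900.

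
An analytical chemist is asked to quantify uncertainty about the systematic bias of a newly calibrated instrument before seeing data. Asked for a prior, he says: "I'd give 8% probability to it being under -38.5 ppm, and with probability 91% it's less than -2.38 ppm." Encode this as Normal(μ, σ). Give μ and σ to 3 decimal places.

μ = -20.017, σ = 13.155

For Normal(μ,σ), the p-quantile is μ + z_p·σ. Here z_{0.08} = -1.405, z_{0.91} = 1.341.
So -38.5 = μ − 1.405σ and -2.38 = μ + 1.341σ.
Subtracting: σ = (-2.38 − -38.5)/(1.341 − (-1.405)) = 13.155.
Then μ = -38.5 − (-1.405)·13.155 = -20.017.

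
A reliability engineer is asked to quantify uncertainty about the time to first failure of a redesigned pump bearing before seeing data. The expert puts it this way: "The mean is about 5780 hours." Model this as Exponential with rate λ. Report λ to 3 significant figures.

λ ≈ 0.000173

Exponential mean = 1/λ, so λ = 1/5780.0 = 0.000173.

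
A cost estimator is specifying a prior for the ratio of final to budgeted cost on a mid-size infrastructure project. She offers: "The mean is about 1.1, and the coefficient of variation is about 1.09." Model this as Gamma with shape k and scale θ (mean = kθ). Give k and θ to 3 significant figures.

k ≈ 0.842, θ ≈ 1.31

For Gamma(k, scale θ): mean = kθ, variance = kθ², so CV = 1/√k.
CV = 1.09, hence k = 1/CV² = 0.842.
Then θ = mean/k = 1.1/0.842 = 1.31.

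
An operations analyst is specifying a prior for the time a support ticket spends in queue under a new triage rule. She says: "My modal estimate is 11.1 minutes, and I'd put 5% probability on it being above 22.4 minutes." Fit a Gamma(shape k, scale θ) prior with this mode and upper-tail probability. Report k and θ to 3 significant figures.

Gamma(k,θ) with k>1 has mode (k−1)θ, so θ = 11.1/(k−1).
Need P(X < 22.4) = 0.95 with θ tied to k this way. Start at k = 2, θ = 11.1: P(X<22.4) ≈ 0.599.
Too low — raise k to concentrate. Iterating converges to k ≈ 6.62.
Then θ = 11.1/(6.62−1) ≈ 1.98.

k ≈ 6.62, θ ≈ 1.98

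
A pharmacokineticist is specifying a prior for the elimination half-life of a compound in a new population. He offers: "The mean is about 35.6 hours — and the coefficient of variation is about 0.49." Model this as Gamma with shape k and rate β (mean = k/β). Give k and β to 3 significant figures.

k ≈ 4.16, β ≈ 0.117

For Gamma(k, rate β): mean = k/β, variance = k/β², so CV = 1/√k.
CV = 0.49, hence k = 1/CV² = 4.16.
Then β = k/mean = 4.16/35.6 = 0.117.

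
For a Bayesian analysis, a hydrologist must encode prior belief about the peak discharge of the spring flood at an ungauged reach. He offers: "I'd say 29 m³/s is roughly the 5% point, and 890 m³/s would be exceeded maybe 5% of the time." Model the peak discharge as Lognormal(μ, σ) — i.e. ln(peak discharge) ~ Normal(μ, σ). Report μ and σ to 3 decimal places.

μ ≈ 5.079, σ ≈ 1.041

If T ~ Lognormal(μ,σ) then ln T ~ Normal(μ,σ), so the p-quantile of ln T is μ + z_p·σ.
ln(29) = 3.367 and ln(890) = 6.791; z_{0.05} = -1.645, z_{0.95} = 1.645.
σ = (6.791 − 3.367)/(1.645 − (-1.645)) = 1.041.
μ = 3.367 − (-1.645)·1.041 = 5.079.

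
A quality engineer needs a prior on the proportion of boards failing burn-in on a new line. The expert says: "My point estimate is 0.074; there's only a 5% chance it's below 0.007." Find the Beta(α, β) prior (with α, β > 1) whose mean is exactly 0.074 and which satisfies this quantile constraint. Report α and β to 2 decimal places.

α ≈ 1.28, β ≈ 16.05

With mean 0.074 fixed, write α = 0.074s, β = 0.926s where s = α+β.
Need P(θ < 0.007) = 0.05 under Beta(0.074s, 0.926s). Normal approximation: (q−m)/√(m(1−m)/s) ≈ z_{0.05} = -1.64, so s ≈ 0.074·0.926·(-1.64)²/(0.007−0.074)² = 41.3.
At s = 41.3: P(θ<0.007) ≈ 0.002. Adjusting to match 0.05 gives s ≈ 17.33.
So α = 0.074·17.33 ≈ 1.28, β = 0.926·17.33 ≈ 16.05.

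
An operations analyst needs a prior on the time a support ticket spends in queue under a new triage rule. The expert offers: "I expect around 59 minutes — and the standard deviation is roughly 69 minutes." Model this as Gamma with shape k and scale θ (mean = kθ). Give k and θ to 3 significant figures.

k ≈ 0.731, θ ≈ 80.7

For Gamma(k, scale θ): mean = kθ, variance = kθ², so CV = 1/√k.
CV = SD/mean = 69/59 = 1.169, hence k = 1/CV² = 0.731.
Then θ = mean/k = 59/0.731 = 80.7.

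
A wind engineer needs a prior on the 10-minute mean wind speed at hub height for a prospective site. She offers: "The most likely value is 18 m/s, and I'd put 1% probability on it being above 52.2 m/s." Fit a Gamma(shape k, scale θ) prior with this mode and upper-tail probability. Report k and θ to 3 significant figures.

k ≈ 5, θ ≈ 4.5

Gamma(k,θ) with k>1 has mode (k−1)θ, so θ = 18/(k−1).
Need P(X < 52.2) = 0.99 with θ tied to k this way. Start at k = 2, θ = 18: P(X<52.2) ≈ 0.785.
Too low — raise k to concentrate. Iterating converges to k ≈ 5.
Then θ = 18/(5−1) ≈ 4.5.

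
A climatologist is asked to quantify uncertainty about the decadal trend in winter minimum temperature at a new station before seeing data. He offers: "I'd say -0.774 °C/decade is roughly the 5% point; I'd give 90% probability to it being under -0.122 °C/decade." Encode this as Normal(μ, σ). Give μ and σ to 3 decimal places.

μ = -0.408, σ = 0.223

For Normal(μ,σ), the p-quantile is μ + z_p·σ. Here z_{0.05} = -1.645, z_{0.9} = 1.282.
So -0.774 = μ − 1.645σ and -0.122 = μ + 1.282σ.
Subtracting: σ = (-0.122 − -0.774)/(1.282 − (-1.645)) = 0.223.
Then μ = -0.774 − (-1.645)·0.223 = -0.408.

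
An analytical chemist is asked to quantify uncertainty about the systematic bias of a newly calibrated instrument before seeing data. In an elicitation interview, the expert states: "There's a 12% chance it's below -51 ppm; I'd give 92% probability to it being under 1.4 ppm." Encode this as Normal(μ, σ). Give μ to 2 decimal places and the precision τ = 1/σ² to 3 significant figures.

For Normal(μ,σ), the p-quantile is μ + z_p·σ. Here z_{0.12} = -1.175, z_{0.92} = 1.405.
So -51 = μ − 1.175σ and 1.4 = μ + 1.405σ.
Subtracting: σ = (1.4 − -51)/(1.405 − (-1.175)) = 20.31.
Then μ = -51 − (-1.175)·20.31 = -27.14.
Precision τ = 1/σ² = 1/20.31² = 0.00242.

μ = -27.14, τ = 0.00242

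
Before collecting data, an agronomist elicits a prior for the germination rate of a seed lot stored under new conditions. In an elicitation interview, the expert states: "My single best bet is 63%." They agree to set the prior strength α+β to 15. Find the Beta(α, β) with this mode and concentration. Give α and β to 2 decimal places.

For α,β > 1 the Beta mode is (α−1)/(α+β−2). With α+β = 15, the mode is (α−1)/13.
Set (α−1)/13 = 0.63 → α = 1 + 0.63·13 = 9.19.
β = 15 − α = 5.81.

α = 9.19, β = 5.81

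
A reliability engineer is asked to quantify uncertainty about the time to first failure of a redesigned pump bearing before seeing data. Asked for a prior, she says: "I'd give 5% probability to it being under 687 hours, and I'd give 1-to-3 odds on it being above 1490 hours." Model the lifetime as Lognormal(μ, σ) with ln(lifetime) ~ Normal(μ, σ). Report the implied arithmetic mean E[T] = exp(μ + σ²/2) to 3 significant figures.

If T ~ Lognormal(μ,σ) then ln T ~ Normal(μ,σ), so the p-quantile of ln T is μ + z_p·σ.
ln(687) = 6.532 and ln(1490) = 7.307; z_{0.05} = -1.645, z_{0.75} = 0.6745.
σ = (7.307 − 6.532)/(0.6745 − (-1.645)) = 0.334.
μ = 6.532 − (-1.645)·0.334 = 7.081.
E[T] = exp(μ + σ²/2) = exp(7.081 + 0.0557) = 1260 hours.

E[T] ≈ 1260 hours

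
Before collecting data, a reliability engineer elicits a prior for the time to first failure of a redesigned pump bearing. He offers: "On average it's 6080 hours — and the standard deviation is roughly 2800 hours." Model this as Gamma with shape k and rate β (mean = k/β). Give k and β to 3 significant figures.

For Gamma(k, rate β): mean = k/β, variance = k/β², so CV = 1/√k.
CV = SD/mean = 2800/6080 = 0.4605, hence k = 1/CV² = 4.72.
Then β = k/mean = 4.72/6080 = 0.000776.

k ≈ 4.72, β ≈ 0.000776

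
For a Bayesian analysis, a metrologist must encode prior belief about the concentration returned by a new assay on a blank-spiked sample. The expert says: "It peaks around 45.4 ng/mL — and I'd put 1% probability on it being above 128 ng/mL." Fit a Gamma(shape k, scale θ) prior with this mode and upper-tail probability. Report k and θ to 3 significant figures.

Gamma(k,θ) with k>1 has mode (k−1)θ, so θ = 45.4/(k−1).
Need P(X < 128) = 0.99 with θ tied to k this way. Start at k = 2, θ = 45.4: P(X<128) ≈ 0.772.
Too low — raise k to concentrate. Iterating converges to k ≈ 5.25.
Then θ = 45.4/(5.25−1) ≈ 10.7.

k ≈ 5.25, θ ≈ 10.7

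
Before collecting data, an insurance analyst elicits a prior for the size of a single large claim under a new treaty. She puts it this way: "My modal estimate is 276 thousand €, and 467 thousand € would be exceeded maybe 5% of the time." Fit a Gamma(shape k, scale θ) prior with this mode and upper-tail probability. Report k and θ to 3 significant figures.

k ≈ 11.1, θ ≈ 27.3

Gamma(k,θ) with k>1 has mode (k−1)θ, so θ = 276/(k−1).
Need P(X < 467) = 0.95 with θ tied to k this way. Start at k = 2, θ = 276: P(X<467) ≈ 0.504.
Too low — raise k to concentrate. Iterating converges to k ≈ 11.1.
Then θ = 276/(11.1−1) ≈ 27.3.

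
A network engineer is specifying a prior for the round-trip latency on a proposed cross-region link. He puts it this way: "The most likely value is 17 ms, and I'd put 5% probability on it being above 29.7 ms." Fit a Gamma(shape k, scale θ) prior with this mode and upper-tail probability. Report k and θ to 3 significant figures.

k ≈ 9.96, θ ≈ 1.9

Gamma(k,θ) with k>1 has mode (k−1)θ, so θ = 17/(k−1).
Need P(X < 29.7) = 0.95 with θ tied to k this way. Start at k = 2, θ = 17: P(X<29.7) ≈ 0.521.
Too low — raise k to concentrate. Iterating converges to k ≈ 9.96.
Then θ = 17/(9.96−1) ≈ 1.9.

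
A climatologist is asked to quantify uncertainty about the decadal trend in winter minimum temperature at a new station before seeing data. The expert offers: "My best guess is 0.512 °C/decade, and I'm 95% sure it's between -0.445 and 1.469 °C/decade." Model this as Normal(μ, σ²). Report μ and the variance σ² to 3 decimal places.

μ = 0.512, σ² = 0.238

A symmetric 95% interval runs μ ± z·σ with z = 1.96.
Half-width = 0.957, so σ = 0.957/1.96 = 0.4883 and σ² = 0.238.
μ is the stated best guess, 0.512.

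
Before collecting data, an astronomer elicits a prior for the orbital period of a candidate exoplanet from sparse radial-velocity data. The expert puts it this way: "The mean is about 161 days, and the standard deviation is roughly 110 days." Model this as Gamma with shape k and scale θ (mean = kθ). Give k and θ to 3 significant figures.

k ≈ 2.14, θ ≈ 75.2

For Gamma(k, scale θ): mean = kθ, variance = kθ², so CV = 1/√k.
CV = SD/mean = 110/161 = 0.6832, hence k = 1/CV² = 2.14.
Then θ = mean/k = 161/2.14 = 75.2.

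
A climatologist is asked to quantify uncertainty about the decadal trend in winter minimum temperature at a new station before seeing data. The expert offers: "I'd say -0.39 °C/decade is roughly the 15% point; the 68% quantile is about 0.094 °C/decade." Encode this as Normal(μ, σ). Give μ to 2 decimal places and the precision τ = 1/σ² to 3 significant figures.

μ = -0.06, τ = 9.66

For Normal(μ,σ), the p-quantile is μ + z_p·σ. Here z_{0.15} = -1.036, z_{0.68} = 0.4677.
So -0.39 = μ − 1.036σ and 0.094 = μ + 0.4677σ.
Subtracting: σ = (0.094 − -0.39)/(0.4677 − (-1.036)) = 0.32.
Then μ = -0.39 − (-1.036)·0.32 = -0.06.
Precision τ = 1/σ² = 1/0.3218² = 9.66.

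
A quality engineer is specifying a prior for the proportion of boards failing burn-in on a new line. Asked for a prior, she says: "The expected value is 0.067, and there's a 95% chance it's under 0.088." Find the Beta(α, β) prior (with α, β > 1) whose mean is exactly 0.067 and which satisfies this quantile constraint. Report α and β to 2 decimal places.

α ≈ 28.53, β ≈ 397.24

With mean 0.067 fixed, write α = 0.067s, β = 0.933s where s = α+β.
Need P(θ < 0.088) = 0.95 under Beta(0.067s, 0.933s). Normal approximation: (q−m)/√(m(1−m)/s) ≈ z_{0.95} = 1.64, so s ≈ 0.067·0.933·(1.64)²/(0.088−0.067)² = 383.5.
At s = 383.5: P(θ<0.088) ≈ 0.941. Adjusting to match 0.95 gives s ≈ 425.76.
So α = 0.067·425.76 ≈ 28.53, β = 0.933·425.76 ≈ 397.24.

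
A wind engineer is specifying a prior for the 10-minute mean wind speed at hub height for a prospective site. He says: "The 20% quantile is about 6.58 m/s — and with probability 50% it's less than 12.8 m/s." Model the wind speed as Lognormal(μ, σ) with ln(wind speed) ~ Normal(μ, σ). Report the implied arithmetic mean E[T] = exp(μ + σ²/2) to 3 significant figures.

If T ~ Lognormal(μ,σ) then ln T ~ Normal(μ,σ), so the p-quantile of ln T is μ + z_p·σ.
ln(6.58) = 1.884 and ln(12.8) = 2.549; z_{0.2} = -0.8416, z_{0.5} = 0.
σ = (2.549 − 1.884)/(0 − (-0.8416)) = 0.791.
μ = 1.884 − (-0.8416)·0.791 = 2.549.
E[T] = exp(μ + σ²/2) = exp(2.549 + 0.3125) = 17.5 m/s.

E[T] ≈ 17.5 m/s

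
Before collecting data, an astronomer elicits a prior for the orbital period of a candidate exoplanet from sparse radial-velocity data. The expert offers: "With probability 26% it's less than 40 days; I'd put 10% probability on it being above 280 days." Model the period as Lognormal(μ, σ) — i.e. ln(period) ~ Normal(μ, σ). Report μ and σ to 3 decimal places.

If T ~ Lognormal(μ,σ) then ln T ~ Normal(μ,σ), so the p-quantile of ln T is μ + z_p·σ.
ln(40) = 3.689 and ln(280) = 5.635; z_{0.26} = -0.6433, z_{0.9} = 1.282.
σ = (5.635 − 3.689)/(1.282 − (-0.6433)) = 1.011.
μ = 3.689 − (-0.6433)·1.011 = 4.339.

μ ≈ 4.339, σ ≈ 1.011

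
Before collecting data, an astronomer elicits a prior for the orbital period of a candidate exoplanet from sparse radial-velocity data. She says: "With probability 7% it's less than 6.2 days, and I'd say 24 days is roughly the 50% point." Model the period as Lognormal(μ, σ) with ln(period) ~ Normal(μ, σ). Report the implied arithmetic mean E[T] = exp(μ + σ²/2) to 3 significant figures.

E[T] ≈ 36.5 days

If T ~ Lognormal(μ,σ) then ln T ~ Normal(μ,σ), so the p-quantile of ln T is μ + z_p·σ.
ln(6.2) = 1.825 and ln(24) = 3.178; z_{0.07} = -1.476, z_{0.5} = 0.
σ = (3.178 − 1.825)/(0 − (-1.476)) = 0.917.
μ = 1.825 − (-1.476)·0.917 = 3.178.
E[T] = exp(μ + σ²/2) = exp(3.178 + 0.4206) = 36.5 days.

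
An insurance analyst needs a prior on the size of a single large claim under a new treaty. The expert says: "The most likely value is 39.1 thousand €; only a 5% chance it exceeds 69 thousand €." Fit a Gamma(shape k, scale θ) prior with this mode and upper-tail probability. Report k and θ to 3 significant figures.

k ≈ 9.64, θ ≈ 4.52

Gamma(k,θ) with k>1 has mode (k−1)θ, so θ = 39.1/(k−1).
Need P(X < 69) = 0.95 with θ tied to k this way. Start at k = 2, θ = 39.1: P(X<69) ≈ 0.527.
Too low — raise k to concentrate. Iterating converges to k ≈ 9.64.
Then θ = 39.1/(9.64−1) ≈ 4.52.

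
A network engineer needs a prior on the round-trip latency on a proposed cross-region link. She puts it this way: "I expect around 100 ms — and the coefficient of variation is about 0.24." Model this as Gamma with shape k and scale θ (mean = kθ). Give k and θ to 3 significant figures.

For Gamma(k, scale θ): mean = kθ, variance = kθ², so CV = 1/√k.
CV = 0.24, hence k = 1/CV² = 17.4.
Then θ = mean/k = 100/17.4 = 5.76.

k ≈ 17.4, θ ≈ 5.76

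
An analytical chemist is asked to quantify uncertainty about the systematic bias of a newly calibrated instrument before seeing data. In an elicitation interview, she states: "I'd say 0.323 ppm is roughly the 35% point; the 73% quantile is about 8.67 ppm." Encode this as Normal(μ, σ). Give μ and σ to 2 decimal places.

μ = 3.55, σ = 8.36

For Normal(μ,σ), the p-quantile is μ + z_p·σ. Here z_{0.35} = -0.3853, z_{0.73} = 0.6128.
So 0.323 = μ − 0.3853σ and 8.67 = μ + 0.6128σ.
Subtracting: σ = (8.67 − 0.323)/(0.6128 − (-0.3853)) = 8.36.
Then μ = 0.323 − (-0.3853)·8.36 = 3.55.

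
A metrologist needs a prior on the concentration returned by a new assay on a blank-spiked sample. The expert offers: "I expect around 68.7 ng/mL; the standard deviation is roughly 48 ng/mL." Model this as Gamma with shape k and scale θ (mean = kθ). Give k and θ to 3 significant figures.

k ≈ 2.05, θ ≈ 33.5

For Gamma(k, scale θ): mean = kθ, variance = kθ², so CV = 1/√k.
CV = SD/mean = 48/68.7 = 0.6987, hence k = 1/CV² = 2.05.
Then θ = mean/k = 68.7/2.05 = 33.5.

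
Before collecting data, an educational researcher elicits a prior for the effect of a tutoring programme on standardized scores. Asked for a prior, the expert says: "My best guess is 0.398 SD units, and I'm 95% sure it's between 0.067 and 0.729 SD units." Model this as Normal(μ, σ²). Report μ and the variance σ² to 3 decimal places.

μ = 0.398, σ² = 0.029

A symmetric 95% interval runs μ ± z·σ with z = 1.96.
Half-width = 0.331, so σ = 0.331/1.96 = 0.1689 and σ² = 0.029.
μ is the stated best guess, 0.398.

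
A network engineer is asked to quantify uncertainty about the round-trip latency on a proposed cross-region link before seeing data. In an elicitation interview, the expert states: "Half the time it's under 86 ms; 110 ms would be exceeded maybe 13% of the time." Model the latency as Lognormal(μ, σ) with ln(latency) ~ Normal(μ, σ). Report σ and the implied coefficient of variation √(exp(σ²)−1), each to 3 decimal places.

σ ≈ 0.219, CV ≈ 0.221

If T ~ Lognormal(μ,σ) then ln T ~ Normal(μ,σ), so the p-quantile of ln T is μ + z_p·σ.
ln(86) = 4.454 and ln(110) = 4.7; z_{0.5} = 0, z_{0.87} = 1.126.
σ = (4.7 − 4.454)/(1.126 − (0)) = 0.219.
μ = 4.454 − (0)·0.219 = 4.454.
CV = √(exp(σ²)−1) = √(exp(0.0477)−1) = 0.221.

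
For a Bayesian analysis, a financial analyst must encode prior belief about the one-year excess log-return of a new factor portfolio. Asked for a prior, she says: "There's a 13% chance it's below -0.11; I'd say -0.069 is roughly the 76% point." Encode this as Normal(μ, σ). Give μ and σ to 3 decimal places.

μ = -0.085, σ = 0.022

The p-quantile of Normal(μ,σ) is μ + z_p·σ, with z_{0.13} = -1.126 and z_{0.76} = 0.7063.
Eliminate σ: μ = (z₂·x₁ − z₁·x₂)/(z₂ − z₁) = (0.7063·-0.11 − (-1.126)·-0.069)/1.833 = -0.085.
Then σ = (x₂ − x₁)/(z₂ − z₁) = (-0.069 − -0.11)/1.833 = 0.022.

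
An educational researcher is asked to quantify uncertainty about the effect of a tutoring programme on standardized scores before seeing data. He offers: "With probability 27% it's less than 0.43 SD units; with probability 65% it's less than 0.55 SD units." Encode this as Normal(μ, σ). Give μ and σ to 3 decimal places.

For Normal(μ,σ), the p-quantile is μ + z_p·σ. Here z_{0.27} = -0.6128, z_{0.65} = 0.3853.
So 0.43 = μ − 0.6128σ and 0.55 = μ + 0.3853σ.
Subtracting: σ = (0.55 − 0.43)/(0.3853 − (-0.6128)) = 0.120.
Then μ = 0.43 − (-0.6128)·0.120 = 0.504.

μ = 0.504, σ = 0.120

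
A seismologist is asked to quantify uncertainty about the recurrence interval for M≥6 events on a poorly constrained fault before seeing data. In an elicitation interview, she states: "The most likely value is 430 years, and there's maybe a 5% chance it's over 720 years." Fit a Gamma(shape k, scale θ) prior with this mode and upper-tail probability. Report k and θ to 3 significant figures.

Gamma(k,θ) with k>1 has mode (k−1)θ, so θ = 430/(k−1).
Need P(X < 720) = 0.95 with θ tied to k this way. Start at k = 2, θ = 430: P(X<720) ≈ 0.499.
Too low — raise k to concentrate. Iterating converges to k ≈ 11.5.
Then θ = 430/(11.5−1) ≈ 40.9.

k ≈ 11.5, θ ≈ 40.9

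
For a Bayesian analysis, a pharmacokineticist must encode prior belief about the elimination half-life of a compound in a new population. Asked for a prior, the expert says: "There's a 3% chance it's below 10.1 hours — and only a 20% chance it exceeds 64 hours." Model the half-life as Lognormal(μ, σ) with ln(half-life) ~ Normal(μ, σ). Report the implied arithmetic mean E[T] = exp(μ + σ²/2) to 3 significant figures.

If T ~ Lognormal(μ,σ) then ln T ~ Normal(μ,σ), so the p-quantile of ln T is μ + z_p·σ.
ln(10.1) = 2.313 and ln(64) = 4.159; z_{0.03} = -1.881, z_{0.8} = 0.8416.
σ = (4.159 − 2.313)/(0.8416 − (-1.881)) = 0.678.
μ = 2.313 − (-1.881)·0.678 = 3.588.
E[T] = exp(μ + σ²/2) = exp(3.588 + 0.2300) = 45.5 hours.

E[T] ≈ 45.5 hours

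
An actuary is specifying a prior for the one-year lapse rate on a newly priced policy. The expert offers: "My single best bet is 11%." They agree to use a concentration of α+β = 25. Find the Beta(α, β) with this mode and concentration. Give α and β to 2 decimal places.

For α,β > 1 the Beta mode is (α−1)/(α+β−2). With α+β = 25, the mode is (α−1)/23.
Set (α−1)/23 = 0.11 → α = 1 + 0.11·23 = 3.53.
β = 25 − α = 21.47.

α = 3.53, β = 21.47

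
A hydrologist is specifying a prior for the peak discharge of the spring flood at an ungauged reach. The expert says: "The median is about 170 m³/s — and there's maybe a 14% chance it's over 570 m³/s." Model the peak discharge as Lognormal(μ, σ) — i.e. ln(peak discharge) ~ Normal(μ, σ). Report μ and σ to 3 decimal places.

If T ~ Lognormal(μ,σ) then ln T ~ Normal(μ,σ), so the p-quantile of ln T is μ + z_p·σ.
ln(170) = 5.136 and ln(570) = 6.346; z_{0.5} = 0, z_{0.86} = 1.08.
σ = (6.346 − 5.136)/(1.08 − (0)) = 1.120.
μ = 5.136 − (0)·1.120 = 5.136.

μ ≈ 5.136, σ ≈ 1.120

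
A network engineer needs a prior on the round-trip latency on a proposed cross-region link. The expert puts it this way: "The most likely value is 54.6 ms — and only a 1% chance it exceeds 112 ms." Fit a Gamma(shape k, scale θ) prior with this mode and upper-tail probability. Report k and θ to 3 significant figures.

Gamma(k,θ) with k>1 has mode (k−1)θ, so θ = 54.6/(k−1).
Need P(X < 112) = 0.99 with θ tied to k this way. Start at k = 2, θ = 54.6: P(X<112) ≈ 0.608.
Too low — raise k to concentrate. Iterating converges to k ≈ 10.5.
Then θ = 54.6/(10.5−1) ≈ 5.77.

k ≈ 10.5, θ ≈ 5.77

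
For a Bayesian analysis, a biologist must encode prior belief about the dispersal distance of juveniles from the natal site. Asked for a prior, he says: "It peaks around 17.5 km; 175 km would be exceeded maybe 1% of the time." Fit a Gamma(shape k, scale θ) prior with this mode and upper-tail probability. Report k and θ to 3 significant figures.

Gamma(k,θ) with k>1 has mode (k−1)θ, so θ = 17.5/(k−1).
Need P(X < 175) = 0.99 with θ tied to k this way. Start at k = 2, θ = 17.5: P(X<175) ≈ 1.000.
Too high — lower k to spread out. Iterating converges to k ≈ 1.58.
Then θ = 17.5/(1.58−1) ≈ 30.

k ≈ 1.58, θ ≈ 30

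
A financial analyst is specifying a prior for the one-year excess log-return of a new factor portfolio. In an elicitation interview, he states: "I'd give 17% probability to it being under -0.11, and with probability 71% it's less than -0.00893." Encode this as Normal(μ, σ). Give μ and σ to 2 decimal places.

For Normal(μ,σ), the p-quantile is μ + z_p·σ. Here z_{0.17} = -0.9542, z_{0.71} = 0.5534.
So -0.11 = μ − 0.9542σ and -0.00893 = μ + 0.5534σ.
Subtracting: σ = (-0.00893 − -0.11)/(0.5534 − (-0.9542)) = 0.07.
Then μ = -0.11 − (-0.9542)·0.07 = -0.05.

μ = -0.05, σ = 0.07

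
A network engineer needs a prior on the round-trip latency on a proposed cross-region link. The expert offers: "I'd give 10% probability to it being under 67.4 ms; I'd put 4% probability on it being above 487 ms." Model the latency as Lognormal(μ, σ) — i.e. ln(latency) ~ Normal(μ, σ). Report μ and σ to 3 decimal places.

If T ~ Lognormal(μ,σ) then ln T ~ Normal(μ,σ), so the p-quantile of ln T is μ + z_p·σ.
ln(67.4) = 4.211 and ln(487) = 6.188; z_{0.1} = -1.282, z_{0.96} = 1.751.
σ = (6.188 − 4.211)/(1.751 − (-1.282)) = 0.652.
μ = 4.211 − (-1.282)·0.652 = 5.046.

μ ≈ 5.046, σ ≈ 0.652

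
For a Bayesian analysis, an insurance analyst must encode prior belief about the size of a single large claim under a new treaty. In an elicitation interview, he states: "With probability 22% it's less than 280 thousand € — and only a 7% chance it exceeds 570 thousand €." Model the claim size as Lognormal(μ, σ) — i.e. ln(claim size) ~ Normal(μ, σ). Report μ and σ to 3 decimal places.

If T ~ Lognormal(μ,σ) then ln T ~ Normal(μ,σ), so the p-quantile of ln T is μ + z_p·σ.
ln(280) = 5.635 and ln(570) = 6.346; z_{0.22} = -0.7722, z_{0.93} = 1.476.
σ = (6.346 − 5.635)/(1.476 − (-0.7722)) = 0.316.
μ = 5.635 − (-0.7722)·0.316 = 5.879.

μ ≈ 5.879, σ ≈ 0.316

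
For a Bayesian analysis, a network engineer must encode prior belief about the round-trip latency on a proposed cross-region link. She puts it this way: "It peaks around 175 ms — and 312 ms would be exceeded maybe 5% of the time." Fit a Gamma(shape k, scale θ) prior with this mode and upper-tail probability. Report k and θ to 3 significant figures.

Gamma(k,θ) with k>1 has mode (k−1)θ, so θ = 175/(k−1).
Need P(X < 312) = 0.95 with θ tied to k this way. Start at k = 2, θ = 175: P(X<312) ≈ 0.532.
Too low — raise k to concentrate. Iterating converges to k ≈ 9.34.
Then θ = 175/(9.34−1) ≈ 21.

k ≈ 9.34, θ ≈ 21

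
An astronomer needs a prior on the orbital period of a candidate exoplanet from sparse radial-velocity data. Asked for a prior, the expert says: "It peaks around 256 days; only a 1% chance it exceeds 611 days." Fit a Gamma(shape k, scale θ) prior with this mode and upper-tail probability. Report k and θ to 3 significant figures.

k ≈ 7.26, θ ≈ 40.9

Gamma(k,θ) with k>1 has mode (k−1)θ, so θ = 256/(k−1).
Need P(X < 611) = 0.99 with θ tied to k this way. Start at k = 2, θ = 256: P(X<611) ≈ 0.689.
Too low — raise k to concentrate. Iterating converges to k ≈ 7.26.
Then θ = 256/(7.26−1) ≈ 40.9.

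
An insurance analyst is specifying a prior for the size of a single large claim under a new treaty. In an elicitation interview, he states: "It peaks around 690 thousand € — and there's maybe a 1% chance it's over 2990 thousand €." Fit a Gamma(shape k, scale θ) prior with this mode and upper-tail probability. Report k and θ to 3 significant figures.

Gamma(k,θ) with k>1 has mode (k−1)θ, so θ = 690/(k−1).
Need P(X < 2990) = 0.99 with θ tied to k this way. Start at k = 2, θ = 690: P(X<2990) ≈ 0.930.
Too low — raise k to concentrate. Iterating converges to k ≈ 2.9.
Then θ = 690/(2.9−1) ≈ 363.

k ≈ 2.9, θ ≈ 363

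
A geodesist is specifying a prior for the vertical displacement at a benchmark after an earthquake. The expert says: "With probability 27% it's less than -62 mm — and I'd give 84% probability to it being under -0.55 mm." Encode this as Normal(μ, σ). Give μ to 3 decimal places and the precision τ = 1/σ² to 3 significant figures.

μ = -38.571, τ = 0.000684

For Normal(μ,σ), the p-quantile is μ + z_p·σ. Here z_{0.27} = -0.6128, z_{0.84} = 0.9945.
So -62 = μ − 0.6128σ and -0.55 = μ + 0.9945σ.
Subtracting: σ = (-0.55 − -62)/(0.9945 − (-0.6128)) = 38.233.
Then μ = -62 − (-0.6128)·38.233 = -38.571.
Precision τ = 1/σ² = 1/38.23² = 0.000684.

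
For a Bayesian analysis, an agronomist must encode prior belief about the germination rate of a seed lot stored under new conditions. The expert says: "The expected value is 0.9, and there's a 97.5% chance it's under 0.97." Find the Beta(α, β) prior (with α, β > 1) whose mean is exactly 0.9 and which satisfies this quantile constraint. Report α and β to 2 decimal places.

α ≈ 38.08, β ≈ 4.23

With mean 0.9 fixed, write α = 0.9s, β = 0.1s where s = α+β.
Need P(θ < 0.97) = 0.975 under Beta(0.9s, 0.1s). Normal approximation: (q−m)/√(m(1−m)/s) ≈ z_{0.975} = 1.96, so s ≈ 0.9·0.1·(1.96)²/(0.97−0.9)² = 70.6.
At s = 70.6: P(θ<0.97) ≈ 0.996. Adjusting to match 0.975 gives s ≈ 42.31.
So α = 0.9·42.31 ≈ 38.08, β = 0.1·42.31 ≈ 4.23.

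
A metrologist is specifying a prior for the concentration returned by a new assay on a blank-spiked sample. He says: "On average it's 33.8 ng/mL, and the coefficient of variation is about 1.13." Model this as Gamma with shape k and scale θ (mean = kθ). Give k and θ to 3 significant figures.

k ≈ 0.783, θ ≈ 43.2

For Gamma(k, scale θ): mean = kθ, variance = kθ², so CV = 1/√k.
CV = 1.13, hence k = 1/CV² = 0.783.
Then θ = mean/k = 33.8/0.783 = 43.2.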